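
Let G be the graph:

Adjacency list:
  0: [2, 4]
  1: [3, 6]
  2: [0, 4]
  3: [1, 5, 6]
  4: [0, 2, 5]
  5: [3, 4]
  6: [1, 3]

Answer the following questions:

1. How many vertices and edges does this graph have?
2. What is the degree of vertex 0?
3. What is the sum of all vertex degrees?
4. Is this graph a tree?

Count: 7 vertices, 8 edges.
Vertex 0 has neighbors [2, 4], degree = 2.
Handshaking lemma: 2 * 8 = 16.
A tree on 7 vertices has 6 edges. This graph has 8 edges (2 extra). Not a tree.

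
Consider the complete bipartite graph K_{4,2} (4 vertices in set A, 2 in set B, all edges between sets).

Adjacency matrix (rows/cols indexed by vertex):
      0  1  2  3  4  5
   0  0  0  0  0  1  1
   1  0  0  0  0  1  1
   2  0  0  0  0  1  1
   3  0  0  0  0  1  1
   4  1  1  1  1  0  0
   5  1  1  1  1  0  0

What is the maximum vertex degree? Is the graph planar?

Set-A vertices have degree 2; set-B vertices have degree 4. Maximum degree = max(4,2) = 4.
min(4,2) <= 2, so K_{4,2} avoids a K_{3,3} subdivision and is planar.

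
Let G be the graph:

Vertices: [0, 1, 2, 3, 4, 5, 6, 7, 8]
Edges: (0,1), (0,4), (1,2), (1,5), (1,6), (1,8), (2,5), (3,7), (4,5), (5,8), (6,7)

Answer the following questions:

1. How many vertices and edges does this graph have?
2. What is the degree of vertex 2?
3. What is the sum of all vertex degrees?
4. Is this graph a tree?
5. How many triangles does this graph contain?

Count: 9 vertices, 11 edges.
Vertex 2 has neighbors [1, 5], degree = 2.
Handshaking lemma: 2 * 11 = 22.
A tree on 9 vertices has 8 edges. This graph has 11 edges (3 extra). Not a tree.
Number of triangles = 2.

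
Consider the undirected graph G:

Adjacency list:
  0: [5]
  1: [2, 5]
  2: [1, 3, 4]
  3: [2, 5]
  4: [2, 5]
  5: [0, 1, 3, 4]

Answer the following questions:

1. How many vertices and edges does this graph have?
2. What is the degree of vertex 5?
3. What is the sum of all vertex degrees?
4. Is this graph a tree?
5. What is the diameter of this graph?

Count: 6 vertices, 7 edges.
Vertex 5 has neighbors [0, 1, 3, 4], degree = 4.
Handshaking lemma: 2 * 7 = 14.
A tree on 6 vertices has 5 edges. This graph has 7 edges (2 extra). Not a tree.
Diameter (longest shortest path) = 3.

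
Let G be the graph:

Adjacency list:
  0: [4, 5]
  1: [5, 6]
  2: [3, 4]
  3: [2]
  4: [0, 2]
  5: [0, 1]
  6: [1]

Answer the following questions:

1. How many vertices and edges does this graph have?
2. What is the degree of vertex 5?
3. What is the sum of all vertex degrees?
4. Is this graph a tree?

Count: 7 vertices, 6 edges.
Vertex 5 has neighbors [0, 1], degree = 2.
Handshaking lemma: 2 * 6 = 12.
A graph is a tree iff it is connected and has exactly n-1 edges. This graph is connected (all 7 vertices in one component) and has 7-1 = 6 edges. It is a tree.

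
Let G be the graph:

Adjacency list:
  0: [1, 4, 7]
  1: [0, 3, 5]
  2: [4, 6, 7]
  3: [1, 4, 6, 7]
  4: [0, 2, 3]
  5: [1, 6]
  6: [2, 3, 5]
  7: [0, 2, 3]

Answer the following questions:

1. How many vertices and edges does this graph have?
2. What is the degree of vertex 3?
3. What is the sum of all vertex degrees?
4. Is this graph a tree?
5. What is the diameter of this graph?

Count: 8 vertices, 12 edges.
Vertex 3 has neighbors [1, 4, 6, 7], degree = 4.
Handshaking lemma: 2 * 12 = 24.
A tree on 8 vertices has 7 edges. This graph has 12 edges (5 extra). Not a tree.
Diameter (longest shortest path) = 3.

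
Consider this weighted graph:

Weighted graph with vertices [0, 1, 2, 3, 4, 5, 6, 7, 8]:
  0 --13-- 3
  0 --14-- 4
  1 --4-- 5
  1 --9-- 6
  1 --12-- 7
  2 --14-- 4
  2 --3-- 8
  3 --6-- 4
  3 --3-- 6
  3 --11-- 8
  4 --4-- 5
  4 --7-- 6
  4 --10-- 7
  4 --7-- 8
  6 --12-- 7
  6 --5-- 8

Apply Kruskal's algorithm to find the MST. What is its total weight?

Applying Kruskal's algorithm (sort edges by weight, add if no cycle):
  Add (2,8) w=3
  Add (3,6) w=3
  Add (1,5) w=4
  Add (4,5) w=4
  Add (6,8) w=5
  Add (3,4) w=6
  Skip (4,8) w=7 (creates cycle)
  Skip (4,6) w=7 (creates cycle)
  Skip (1,6) w=9 (creates cycle)
  Add (4,7) w=10
  Skip (3,8) w=11 (creates cycle)
  Skip (1,7) w=12 (creates cycle)
  Skip (6,7) w=12 (creates cycle)
  Add (0,3) w=13
  Skip (0,4) w=14 (creates cycle)
  Skip (2,4) w=14 (creates cycle)
MST weight = 48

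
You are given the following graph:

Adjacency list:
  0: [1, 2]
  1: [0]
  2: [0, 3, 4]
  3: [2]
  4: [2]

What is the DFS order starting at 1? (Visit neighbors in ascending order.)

DFS from vertex 1 (neighbors processed in ascending order):
Visit order: 1, 0, 2, 3, 4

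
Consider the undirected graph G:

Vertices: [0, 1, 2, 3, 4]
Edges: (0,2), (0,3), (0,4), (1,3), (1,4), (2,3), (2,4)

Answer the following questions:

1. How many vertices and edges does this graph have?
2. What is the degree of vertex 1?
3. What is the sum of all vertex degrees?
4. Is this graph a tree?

Count: 5 vertices, 7 edges.
Vertex 1 has neighbors [3, 4], degree = 2.
Handshaking lemma: 2 * 7 = 14.
A tree on 5 vertices has 4 edges. This graph has 7 edges (3 extra). Not a tree.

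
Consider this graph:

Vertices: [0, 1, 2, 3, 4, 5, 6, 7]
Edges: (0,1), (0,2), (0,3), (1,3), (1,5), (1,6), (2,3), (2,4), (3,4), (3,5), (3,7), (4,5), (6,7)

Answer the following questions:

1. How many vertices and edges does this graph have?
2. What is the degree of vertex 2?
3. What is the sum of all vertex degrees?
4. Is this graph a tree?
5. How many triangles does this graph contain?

Count: 8 vertices, 13 edges.
Vertex 2 has neighbors [0, 3, 4], degree = 3.
Handshaking lemma: 2 * 13 = 26.
A tree on 8 vertices has 7 edges. This graph has 13 edges (6 extra). Not a tree.
Number of triangles = 5.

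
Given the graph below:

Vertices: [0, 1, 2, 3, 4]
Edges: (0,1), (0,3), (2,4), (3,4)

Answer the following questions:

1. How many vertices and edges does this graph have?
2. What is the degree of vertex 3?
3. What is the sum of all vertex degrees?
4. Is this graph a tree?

Count: 5 vertices, 4 edges.
Vertex 3 has neighbors [0, 4], degree = 2.
Handshaking lemma: 2 * 4 = 8.
A graph is a tree iff it is connected and has exactly n-1 edges. This graph is connected (all 5 vertices in one component) and has 5-1 = 4 edges. It is a tree.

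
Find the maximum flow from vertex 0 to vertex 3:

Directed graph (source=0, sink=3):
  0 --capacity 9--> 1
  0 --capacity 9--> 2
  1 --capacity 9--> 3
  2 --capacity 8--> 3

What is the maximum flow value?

Computing max flow:
  Flow on (0->1): 9/9
  Flow on (0->2): 8/9
  Flow on (1->3): 9/9
  Flow on (2->3): 8/8
Maximum flow = 17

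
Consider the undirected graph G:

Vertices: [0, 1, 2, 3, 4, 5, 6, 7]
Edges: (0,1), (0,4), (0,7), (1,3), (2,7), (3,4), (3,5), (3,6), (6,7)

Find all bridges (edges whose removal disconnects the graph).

A bridge is an edge whose removal increases the number of connected components.
Bridges found: (2,7), (3,5)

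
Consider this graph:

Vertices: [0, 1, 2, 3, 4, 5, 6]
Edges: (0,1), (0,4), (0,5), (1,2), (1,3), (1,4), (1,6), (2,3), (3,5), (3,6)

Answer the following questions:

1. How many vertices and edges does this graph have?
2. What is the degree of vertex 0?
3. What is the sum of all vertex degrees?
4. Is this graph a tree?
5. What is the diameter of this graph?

Count: 7 vertices, 10 edges.
Vertex 0 has neighbors [1, 4, 5], degree = 3.
Handshaking lemma: 2 * 10 = 20.
A tree on 7 vertices has 6 edges. This graph has 10 edges (4 extra). Not a tree.
Diameter (longest shortest path) = 2.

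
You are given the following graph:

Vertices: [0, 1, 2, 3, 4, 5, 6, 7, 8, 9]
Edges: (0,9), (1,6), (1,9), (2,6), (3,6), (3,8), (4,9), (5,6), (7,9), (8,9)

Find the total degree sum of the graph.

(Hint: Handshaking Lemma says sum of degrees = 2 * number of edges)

Count edges: 10 edges.
By Handshaking Lemma: sum of degrees = 2 * 10 = 20.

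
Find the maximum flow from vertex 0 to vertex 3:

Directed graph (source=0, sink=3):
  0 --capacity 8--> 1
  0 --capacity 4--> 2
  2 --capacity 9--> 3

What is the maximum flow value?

Computing max flow:
  Flow on (0->2): 4/4
  Flow on (2->3): 4/9
Maximum flow = 4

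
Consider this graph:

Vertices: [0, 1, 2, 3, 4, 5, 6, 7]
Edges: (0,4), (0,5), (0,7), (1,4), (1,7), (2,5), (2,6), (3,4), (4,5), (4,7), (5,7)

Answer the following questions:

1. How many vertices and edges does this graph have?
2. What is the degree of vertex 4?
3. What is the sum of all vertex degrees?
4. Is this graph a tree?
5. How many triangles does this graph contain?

Count: 8 vertices, 11 edges.
Vertex 4 has neighbors [0, 1, 3, 5, 7], degree = 5.
Handshaking lemma: 2 * 11 = 22.
A tree on 8 vertices has 7 edges. This graph has 11 edges (4 extra). Not a tree.
Number of triangles = 5.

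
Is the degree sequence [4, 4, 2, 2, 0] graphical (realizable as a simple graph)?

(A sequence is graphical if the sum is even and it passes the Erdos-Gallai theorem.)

Sum of degrees = 12. Sum is even but fails Erdos-Gallai. The sequence is NOT graphical.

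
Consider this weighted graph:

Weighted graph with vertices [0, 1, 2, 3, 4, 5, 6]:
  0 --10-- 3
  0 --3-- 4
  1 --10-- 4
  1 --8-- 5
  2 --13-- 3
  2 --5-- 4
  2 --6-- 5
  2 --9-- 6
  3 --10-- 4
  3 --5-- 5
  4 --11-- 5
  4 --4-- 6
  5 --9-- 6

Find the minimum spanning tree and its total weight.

Applying Kruskal's algorithm (sort edges by weight, add if no cycle):
  Add (0,4) w=3
  Add (4,6) w=4
  Add (2,4) w=5
  Add (3,5) w=5
  Add (2,5) w=6
  Add (1,5) w=8
  Skip (2,6) w=9 (creates cycle)
  Skip (5,6) w=9 (creates cycle)
  Skip (0,3) w=10 (creates cycle)
  Skip (1,4) w=10 (creates cycle)
  Skip (3,4) w=10 (creates cycle)
  Skip (4,5) w=11 (creates cycle)
  Skip (2,3) w=13 (creates cycle)
MST weight = 31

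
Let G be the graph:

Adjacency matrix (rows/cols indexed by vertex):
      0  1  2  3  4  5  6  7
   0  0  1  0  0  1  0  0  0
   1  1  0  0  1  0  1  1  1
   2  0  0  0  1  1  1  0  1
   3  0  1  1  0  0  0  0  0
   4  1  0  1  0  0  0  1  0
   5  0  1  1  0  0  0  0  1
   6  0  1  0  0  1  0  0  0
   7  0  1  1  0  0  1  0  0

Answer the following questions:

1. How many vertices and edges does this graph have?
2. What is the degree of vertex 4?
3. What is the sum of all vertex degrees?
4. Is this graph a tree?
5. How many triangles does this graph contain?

Count: 8 vertices, 12 edges.
Vertex 4 has neighbors [0, 2, 6], degree = 3.
Handshaking lemma: 2 * 12 = 24.
A tree on 8 vertices has 7 edges. This graph has 12 edges (5 extra). Not a tree.
Number of triangles = 2.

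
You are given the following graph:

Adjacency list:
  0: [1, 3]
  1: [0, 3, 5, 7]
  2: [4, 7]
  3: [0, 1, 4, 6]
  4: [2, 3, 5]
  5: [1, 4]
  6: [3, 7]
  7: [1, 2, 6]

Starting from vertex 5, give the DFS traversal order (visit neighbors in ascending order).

DFS from vertex 5 (neighbors processed in ascending order):
Visit order: 5, 1, 0, 3, 4, 2, 7, 6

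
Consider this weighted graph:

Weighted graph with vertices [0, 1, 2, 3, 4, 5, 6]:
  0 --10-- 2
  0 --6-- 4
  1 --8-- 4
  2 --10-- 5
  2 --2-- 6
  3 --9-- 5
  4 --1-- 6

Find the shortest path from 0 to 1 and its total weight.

Using Dijkstra's algorithm from vertex 0:
Shortest path: 0 -> 4 -> 1
Total weight: 6 + 8 = 14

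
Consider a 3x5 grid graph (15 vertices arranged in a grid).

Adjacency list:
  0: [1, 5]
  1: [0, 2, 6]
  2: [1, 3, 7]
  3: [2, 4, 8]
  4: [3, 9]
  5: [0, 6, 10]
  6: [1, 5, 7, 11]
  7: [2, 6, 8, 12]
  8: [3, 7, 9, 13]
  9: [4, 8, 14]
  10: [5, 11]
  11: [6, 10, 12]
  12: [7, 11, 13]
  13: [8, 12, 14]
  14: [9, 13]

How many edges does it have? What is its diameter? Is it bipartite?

A 3x5 grid has 10 vertical edges and 12 horizontal edges.
Total edges = 10 + 12 = 22.
Diameter = (3-1) + (5-1) = 6 (corner to opposite corner).
Grid graphs are bipartite (checkerboard coloring).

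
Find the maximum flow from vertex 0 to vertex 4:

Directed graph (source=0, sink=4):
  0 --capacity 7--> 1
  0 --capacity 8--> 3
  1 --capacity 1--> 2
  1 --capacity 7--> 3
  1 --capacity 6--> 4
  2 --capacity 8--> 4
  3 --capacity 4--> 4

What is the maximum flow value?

Computing max flow:
  Flow on (0->1): 7/7
  Flow on (0->3): 4/8
  Flow on (1->2): 1/1
  Flow on (1->4): 6/6
  Flow on (2->4): 1/8
  Flow on (3->4): 4/4
Maximum flow = 11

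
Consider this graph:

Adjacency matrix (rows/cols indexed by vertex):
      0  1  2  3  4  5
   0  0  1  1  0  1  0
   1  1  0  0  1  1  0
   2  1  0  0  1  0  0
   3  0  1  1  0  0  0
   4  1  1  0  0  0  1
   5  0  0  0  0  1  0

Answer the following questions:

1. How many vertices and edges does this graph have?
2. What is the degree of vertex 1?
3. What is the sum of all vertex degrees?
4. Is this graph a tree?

Count: 6 vertices, 7 edges.
Vertex 1 has neighbors [0, 3, 4], degree = 3.
Handshaking lemma: 2 * 7 = 14.
A tree on 6 vertices has 5 edges. This graph has 7 edges (2 extra). Not a tree.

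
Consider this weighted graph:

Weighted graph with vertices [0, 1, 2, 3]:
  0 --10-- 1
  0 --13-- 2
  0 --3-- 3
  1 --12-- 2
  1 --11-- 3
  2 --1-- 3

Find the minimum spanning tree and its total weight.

Applying Kruskal's algorithm (sort edges by weight, add if no cycle):
  Add (2,3) w=1
  Add (0,3) w=3
  Add (0,1) w=10
  Skip (1,3) w=11 (creates cycle)
  Skip (1,2) w=12 (creates cycle)
  Skip (0,2) w=13 (creates cycle)
MST weight = 14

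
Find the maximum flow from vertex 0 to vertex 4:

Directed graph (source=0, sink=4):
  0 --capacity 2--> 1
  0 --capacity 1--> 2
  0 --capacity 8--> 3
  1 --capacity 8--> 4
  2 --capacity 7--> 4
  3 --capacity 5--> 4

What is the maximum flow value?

Computing max flow:
  Flow on (0->1): 2/2
  Flow on (0->2): 1/1
  Flow on (0->3): 5/8
  Flow on (1->4): 2/8
  Flow on (2->4): 1/7
  Flow on (3->4): 5/5
Maximum flow = 8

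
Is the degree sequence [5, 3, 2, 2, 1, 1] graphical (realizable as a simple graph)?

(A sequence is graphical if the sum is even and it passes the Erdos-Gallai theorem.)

Sum of degrees = 14. Sum is even and passes Erdos-Gallai. The sequence IS graphical.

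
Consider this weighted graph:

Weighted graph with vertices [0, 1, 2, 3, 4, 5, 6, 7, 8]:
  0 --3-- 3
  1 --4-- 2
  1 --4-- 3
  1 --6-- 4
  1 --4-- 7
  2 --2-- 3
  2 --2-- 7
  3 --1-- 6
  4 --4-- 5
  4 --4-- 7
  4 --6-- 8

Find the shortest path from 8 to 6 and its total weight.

Using Dijkstra's algorithm from vertex 8:
Shortest path: 8 -> 4 -> 7 -> 2 -> 3 -> 6
Total weight: 6 + 4 + 2 + 2 + 1 = 15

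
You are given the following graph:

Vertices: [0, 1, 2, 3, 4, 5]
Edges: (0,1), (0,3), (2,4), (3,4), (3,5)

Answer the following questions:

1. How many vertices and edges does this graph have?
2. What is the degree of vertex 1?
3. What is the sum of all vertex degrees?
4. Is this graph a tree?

Count: 6 vertices, 5 edges.
Vertex 1 has neighbors [0], degree = 1.
Handshaking lemma: 2 * 5 = 10.
A graph is a tree iff it is connected and has exactly n-1 edges. This graph is connected (all 6 vertices in one component) and has 6-1 = 5 edges. It is a tree.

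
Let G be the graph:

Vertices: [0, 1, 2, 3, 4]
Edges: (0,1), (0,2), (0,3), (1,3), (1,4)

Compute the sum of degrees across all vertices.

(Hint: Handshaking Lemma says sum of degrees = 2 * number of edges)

Count edges: 5 edges.
By Handshaking Lemma: sum of degrees = 2 * 5 = 10.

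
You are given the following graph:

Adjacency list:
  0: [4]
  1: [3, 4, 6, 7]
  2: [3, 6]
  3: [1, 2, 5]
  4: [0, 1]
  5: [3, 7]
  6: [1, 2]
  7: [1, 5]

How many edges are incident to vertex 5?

Vertex 5 has neighbors [3, 7], so deg(5) = 2.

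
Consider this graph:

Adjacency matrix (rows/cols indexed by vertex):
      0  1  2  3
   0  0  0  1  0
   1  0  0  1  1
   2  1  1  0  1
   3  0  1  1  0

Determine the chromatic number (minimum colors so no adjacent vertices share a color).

The graph has a maximum clique of size 3 (lower bound on chromatic number).
A valid 3-coloring: {0: 1, 1: 1, 2: 0, 3: 2}.
Chromatic number = 3.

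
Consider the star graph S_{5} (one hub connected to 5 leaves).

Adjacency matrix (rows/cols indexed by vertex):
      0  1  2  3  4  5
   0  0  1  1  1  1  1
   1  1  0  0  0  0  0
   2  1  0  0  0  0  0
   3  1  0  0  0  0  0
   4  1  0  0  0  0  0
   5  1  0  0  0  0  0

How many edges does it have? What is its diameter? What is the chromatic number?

Star graph S_{5}: the hub connects to all 5 leaves.
Edges = 5.
Diameter = 2 (any leaf to hub is 1, leaf to leaf through hub is 2).
Star graphs are bipartite (hub vs leaves), so chromatic number = 2.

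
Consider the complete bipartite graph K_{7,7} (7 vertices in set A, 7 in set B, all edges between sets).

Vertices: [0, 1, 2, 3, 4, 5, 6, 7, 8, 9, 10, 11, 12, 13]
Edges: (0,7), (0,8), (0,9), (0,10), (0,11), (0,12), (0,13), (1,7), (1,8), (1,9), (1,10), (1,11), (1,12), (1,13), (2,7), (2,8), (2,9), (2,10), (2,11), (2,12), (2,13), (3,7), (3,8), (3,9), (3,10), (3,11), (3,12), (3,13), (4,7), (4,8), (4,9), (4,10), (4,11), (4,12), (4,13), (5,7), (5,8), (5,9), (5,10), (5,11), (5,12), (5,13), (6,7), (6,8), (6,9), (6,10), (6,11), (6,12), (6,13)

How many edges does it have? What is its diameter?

K_{7,7} has 7 * 7 = 49 edges.
Any vertex reaches any opposite-side vertex in 1 step; same-side vertices reach in 2 steps via any opposite-side vertex.
Diameter = 2.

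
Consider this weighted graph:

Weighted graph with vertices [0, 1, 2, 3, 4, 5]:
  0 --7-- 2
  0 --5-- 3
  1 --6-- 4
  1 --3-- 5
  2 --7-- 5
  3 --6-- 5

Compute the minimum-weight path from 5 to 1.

Using Dijkstra's algorithm from vertex 5:
Shortest path: 5 -> 1
Total weight: 3 = 3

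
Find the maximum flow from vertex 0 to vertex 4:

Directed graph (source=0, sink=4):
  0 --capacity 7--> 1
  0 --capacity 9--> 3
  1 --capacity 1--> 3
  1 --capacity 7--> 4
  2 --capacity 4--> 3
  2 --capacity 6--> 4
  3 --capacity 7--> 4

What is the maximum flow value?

Computing max flow:
  Flow on (0->1): 7/7
  Flow on (0->3): 7/9
  Flow on (1->4): 7/7
  Flow on (3->4): 7/7
Maximum flow = 14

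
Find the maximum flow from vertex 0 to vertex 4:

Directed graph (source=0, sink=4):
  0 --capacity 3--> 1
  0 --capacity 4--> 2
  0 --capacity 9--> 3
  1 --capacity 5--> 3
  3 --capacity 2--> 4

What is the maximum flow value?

Computing max flow:
  Flow on (0->3): 2/9
  Flow on (3->4): 2/2
Maximum flow = 2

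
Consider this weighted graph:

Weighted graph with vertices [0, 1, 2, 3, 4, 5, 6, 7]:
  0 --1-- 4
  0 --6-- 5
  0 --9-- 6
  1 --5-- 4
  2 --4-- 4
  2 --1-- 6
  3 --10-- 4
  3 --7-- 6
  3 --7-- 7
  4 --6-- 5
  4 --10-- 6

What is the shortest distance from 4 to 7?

Using Dijkstra's algorithm from vertex 4:
Shortest path: 4 -> 3 -> 7
Total weight: 10 + 7 = 17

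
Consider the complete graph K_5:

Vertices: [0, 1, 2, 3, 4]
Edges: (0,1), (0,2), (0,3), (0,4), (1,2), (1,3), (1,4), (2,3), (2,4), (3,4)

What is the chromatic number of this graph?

In K_5, every vertex is adjacent to every other vertex.
Each vertex needs a unique color.
Chromatic number = 5.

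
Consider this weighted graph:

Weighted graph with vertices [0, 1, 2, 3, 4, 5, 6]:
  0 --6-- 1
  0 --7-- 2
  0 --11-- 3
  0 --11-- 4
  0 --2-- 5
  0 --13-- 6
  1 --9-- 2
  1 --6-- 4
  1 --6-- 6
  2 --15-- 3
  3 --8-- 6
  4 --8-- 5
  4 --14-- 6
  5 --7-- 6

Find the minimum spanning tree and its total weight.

Applying Kruskal's algorithm (sort edges by weight, add if no cycle):
  Add (0,5) w=2
  Add (0,1) w=6
  Add (1,4) w=6
  Add (1,6) w=6
  Add (0,2) w=7
  Skip (5,6) w=7 (creates cycle)
  Add (3,6) w=8
  Skip (4,5) w=8 (creates cycle)
  Skip (1,2) w=9 (creates cycle)
  Skip (0,4) w=11 (creates cycle)
  Skip (0,3) w=11 (creates cycle)
  Skip (0,6) w=13 (creates cycle)
  Skip (4,6) w=14 (creates cycle)
  Skip (2,3) w=15 (creates cycle)
MST weight = 35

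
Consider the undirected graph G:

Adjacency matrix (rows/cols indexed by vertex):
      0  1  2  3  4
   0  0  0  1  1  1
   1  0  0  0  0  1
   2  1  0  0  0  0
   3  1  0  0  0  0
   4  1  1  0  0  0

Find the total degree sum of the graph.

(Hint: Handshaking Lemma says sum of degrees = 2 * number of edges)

Count edges: 4 edges.
By Handshaking Lemma: sum of degrees = 2 * 4 = 8.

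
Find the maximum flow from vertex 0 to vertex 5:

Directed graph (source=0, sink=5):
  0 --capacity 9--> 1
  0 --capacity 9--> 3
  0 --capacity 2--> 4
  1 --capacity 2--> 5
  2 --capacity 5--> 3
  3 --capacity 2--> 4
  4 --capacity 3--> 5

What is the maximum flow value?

Computing max flow:
  Flow on (0->1): 2/9
  Flow on (0->3): 2/9
  Flow on (0->4): 1/2
  Flow on (1->5): 2/2
  Flow on (3->4): 2/2
  Flow on (4->5): 3/3
Maximum flow = 5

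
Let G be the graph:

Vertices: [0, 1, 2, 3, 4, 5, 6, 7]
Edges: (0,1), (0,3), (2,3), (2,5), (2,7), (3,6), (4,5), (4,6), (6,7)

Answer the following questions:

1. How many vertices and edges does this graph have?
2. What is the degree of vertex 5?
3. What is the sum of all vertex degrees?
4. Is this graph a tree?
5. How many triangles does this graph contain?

Count: 8 vertices, 9 edges.
Vertex 5 has neighbors [2, 4], degree = 2.
Handshaking lemma: 2 * 9 = 18.
A tree on 8 vertices has 7 edges. This graph has 9 edges (2 extra). Not a tree.
Number of triangles = 0.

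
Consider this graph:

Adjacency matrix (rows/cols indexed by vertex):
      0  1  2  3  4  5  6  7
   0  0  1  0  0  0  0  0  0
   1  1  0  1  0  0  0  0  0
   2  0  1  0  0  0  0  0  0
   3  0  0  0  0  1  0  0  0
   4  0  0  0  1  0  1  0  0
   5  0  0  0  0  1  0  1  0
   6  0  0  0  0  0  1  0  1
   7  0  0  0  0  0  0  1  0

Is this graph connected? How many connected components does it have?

Checking connectivity: the graph has 2 connected component(s).
Components: [[0, 1, 2], [3, 4, 5, 6, 7]]. The graph is NOT connected.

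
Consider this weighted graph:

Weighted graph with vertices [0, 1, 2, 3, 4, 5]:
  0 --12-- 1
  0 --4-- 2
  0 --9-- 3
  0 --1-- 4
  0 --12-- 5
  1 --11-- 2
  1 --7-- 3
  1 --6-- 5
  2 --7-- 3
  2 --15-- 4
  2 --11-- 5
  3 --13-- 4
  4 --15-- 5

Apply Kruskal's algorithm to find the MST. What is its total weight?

Applying Kruskal's algorithm (sort edges by weight, add if no cycle):
  Add (0,4) w=1
  Add (0,2) w=4
  Add (1,5) w=6
  Add (1,3) w=7
  Add (2,3) w=7
  Skip (0,3) w=9 (creates cycle)
  Skip (1,2) w=11 (creates cycle)
  Skip (2,5) w=11 (creates cycle)
  Skip (0,1) w=12 (creates cycle)
  Skip (0,5) w=12 (creates cycle)
  Skip (3,4) w=13 (creates cycle)
  Skip (2,4) w=15 (creates cycle)
  Skip (4,5) w=15 (creates cycle)
MST weight = 25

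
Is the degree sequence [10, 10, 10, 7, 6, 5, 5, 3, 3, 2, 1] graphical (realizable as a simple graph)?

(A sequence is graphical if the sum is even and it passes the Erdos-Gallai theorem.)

Sum of degrees = 62. Sum is even but fails Erdos-Gallai. The sequence is NOT graphical.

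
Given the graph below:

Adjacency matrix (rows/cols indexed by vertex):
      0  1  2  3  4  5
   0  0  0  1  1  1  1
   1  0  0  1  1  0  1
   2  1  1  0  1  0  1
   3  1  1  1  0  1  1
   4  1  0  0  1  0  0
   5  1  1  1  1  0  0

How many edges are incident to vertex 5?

Vertex 5 has neighbors [0, 1, 2, 3], so deg(5) = 4.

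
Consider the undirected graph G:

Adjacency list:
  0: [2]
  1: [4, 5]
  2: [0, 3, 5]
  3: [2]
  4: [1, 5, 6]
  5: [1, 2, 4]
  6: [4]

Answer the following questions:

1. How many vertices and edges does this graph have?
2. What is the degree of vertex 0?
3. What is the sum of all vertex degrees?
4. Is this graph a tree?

Count: 7 vertices, 7 edges.
Vertex 0 has neighbors [2], degree = 1.
Handshaking lemma: 2 * 7 = 14.
A tree on 7 vertices has 6 edges. This graph has 7 edges (1 extra). Not a tree.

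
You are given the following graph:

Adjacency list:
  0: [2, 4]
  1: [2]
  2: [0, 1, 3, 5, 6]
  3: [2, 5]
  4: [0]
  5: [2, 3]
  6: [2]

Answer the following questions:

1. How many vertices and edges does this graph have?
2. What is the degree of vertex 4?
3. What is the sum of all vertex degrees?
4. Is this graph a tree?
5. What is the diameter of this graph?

Count: 7 vertices, 7 edges.
Vertex 4 has neighbors [0], degree = 1.
Handshaking lemma: 2 * 7 = 14.
A tree on 7 vertices has 6 edges. This graph has 7 edges (1 extra). Not a tree.
Diameter (longest shortest path) = 3.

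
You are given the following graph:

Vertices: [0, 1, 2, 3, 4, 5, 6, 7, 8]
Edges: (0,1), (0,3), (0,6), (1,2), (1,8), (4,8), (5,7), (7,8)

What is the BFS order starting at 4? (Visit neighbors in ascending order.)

BFS from vertex 4 (neighbors processed in ascending order):
Visit order: 4, 8, 1, 7, 0, 2, 5, 3, 6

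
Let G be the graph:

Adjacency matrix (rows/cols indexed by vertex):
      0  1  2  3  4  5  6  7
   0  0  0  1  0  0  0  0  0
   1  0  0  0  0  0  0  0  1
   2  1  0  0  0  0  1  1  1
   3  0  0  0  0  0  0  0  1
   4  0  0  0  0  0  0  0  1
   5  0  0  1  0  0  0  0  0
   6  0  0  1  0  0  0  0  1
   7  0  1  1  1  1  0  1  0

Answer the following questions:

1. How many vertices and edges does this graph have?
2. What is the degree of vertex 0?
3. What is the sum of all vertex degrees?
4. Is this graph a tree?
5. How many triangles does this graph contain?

Count: 8 vertices, 8 edges.
Vertex 0 has neighbors [2], degree = 1.
Handshaking lemma: 2 * 8 = 16.
A tree on 8 vertices has 7 edges. This graph has 8 edges (1 extra). Not a tree.
Number of triangles = 1.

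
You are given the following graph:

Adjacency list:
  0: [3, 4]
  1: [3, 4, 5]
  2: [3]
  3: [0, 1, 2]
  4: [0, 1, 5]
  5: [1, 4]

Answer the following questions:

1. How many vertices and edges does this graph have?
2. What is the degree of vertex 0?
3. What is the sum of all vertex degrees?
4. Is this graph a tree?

Count: 6 vertices, 7 edges.
Vertex 0 has neighbors [3, 4], degree = 2.
Handshaking lemma: 2 * 7 = 14.
A tree on 6 vertices has 5 edges. This graph has 7 edges (2 extra). Not a tree.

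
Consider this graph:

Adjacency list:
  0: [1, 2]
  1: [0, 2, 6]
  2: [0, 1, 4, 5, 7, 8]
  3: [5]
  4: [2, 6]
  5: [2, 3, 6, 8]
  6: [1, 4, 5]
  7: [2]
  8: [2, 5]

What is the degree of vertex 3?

Vertex 3 has neighbors [5], so deg(3) = 1.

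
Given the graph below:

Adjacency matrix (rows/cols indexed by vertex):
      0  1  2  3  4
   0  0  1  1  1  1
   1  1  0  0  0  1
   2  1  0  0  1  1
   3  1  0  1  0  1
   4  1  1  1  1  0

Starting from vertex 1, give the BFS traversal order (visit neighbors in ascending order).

BFS from vertex 1 (neighbors processed in ascending order):
Visit order: 1, 0, 4, 2, 3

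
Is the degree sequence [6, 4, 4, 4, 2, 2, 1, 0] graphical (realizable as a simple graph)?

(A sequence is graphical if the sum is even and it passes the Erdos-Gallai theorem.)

Sum of degrees = 23. Sum is odd, so the sequence is NOT graphical.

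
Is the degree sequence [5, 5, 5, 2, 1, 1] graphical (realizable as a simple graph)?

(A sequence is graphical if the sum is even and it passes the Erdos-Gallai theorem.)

Sum of degrees = 19. Sum is odd, so the sequence is NOT graphical.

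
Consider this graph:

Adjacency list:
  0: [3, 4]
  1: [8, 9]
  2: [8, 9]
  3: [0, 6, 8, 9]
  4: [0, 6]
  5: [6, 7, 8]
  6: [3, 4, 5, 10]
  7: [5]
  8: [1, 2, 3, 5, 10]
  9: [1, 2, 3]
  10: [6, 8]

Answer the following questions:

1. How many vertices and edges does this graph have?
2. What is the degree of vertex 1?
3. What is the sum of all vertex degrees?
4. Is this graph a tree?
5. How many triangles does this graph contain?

Count: 11 vertices, 15 edges.
Vertex 1 has neighbors [8, 9], degree = 2.
Handshaking lemma: 2 * 15 = 30.
A tree on 11 vertices has 10 edges. This graph has 15 edges (5 extra). Not a tree.
Number of triangles = 0.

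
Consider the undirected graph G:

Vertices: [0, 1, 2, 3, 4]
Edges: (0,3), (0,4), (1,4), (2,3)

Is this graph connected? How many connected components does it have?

Checking connectivity: the graph has 1 connected component(s).
All vertices are reachable from each other. The graph IS connected.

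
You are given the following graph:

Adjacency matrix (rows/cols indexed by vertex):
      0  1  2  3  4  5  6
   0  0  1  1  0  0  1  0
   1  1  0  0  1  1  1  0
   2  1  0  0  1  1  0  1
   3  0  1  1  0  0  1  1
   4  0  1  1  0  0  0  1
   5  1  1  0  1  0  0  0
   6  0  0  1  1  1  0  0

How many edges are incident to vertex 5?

Vertex 5 has neighbors [0, 1, 3], so deg(5) = 3.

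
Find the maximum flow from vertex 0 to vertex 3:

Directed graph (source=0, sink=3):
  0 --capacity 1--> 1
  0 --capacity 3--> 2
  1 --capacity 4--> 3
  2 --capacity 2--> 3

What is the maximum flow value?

Computing max flow:
  Flow on (0->1): 1/1
  Flow on (0->2): 2/3
  Flow on (1->3): 1/4
  Flow on (2->3): 2/2
Maximum flow = 3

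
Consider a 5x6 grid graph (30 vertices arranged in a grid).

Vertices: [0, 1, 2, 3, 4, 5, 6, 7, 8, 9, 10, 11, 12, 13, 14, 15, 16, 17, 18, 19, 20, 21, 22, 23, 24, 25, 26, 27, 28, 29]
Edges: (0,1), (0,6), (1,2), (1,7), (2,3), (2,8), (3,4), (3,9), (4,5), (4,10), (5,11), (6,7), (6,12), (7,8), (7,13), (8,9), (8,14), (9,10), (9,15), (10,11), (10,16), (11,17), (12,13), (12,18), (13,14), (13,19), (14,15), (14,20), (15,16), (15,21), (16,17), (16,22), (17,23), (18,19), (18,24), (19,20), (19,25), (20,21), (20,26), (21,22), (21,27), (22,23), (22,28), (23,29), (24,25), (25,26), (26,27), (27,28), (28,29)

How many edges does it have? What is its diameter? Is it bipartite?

A 5x6 grid has 24 vertical edges and 25 horizontal edges.
Total edges = 24 + 25 = 49.
Diameter = (5-1) + (6-1) = 9 (corner to opposite corner).
Grid graphs are bipartite (checkerboard coloring).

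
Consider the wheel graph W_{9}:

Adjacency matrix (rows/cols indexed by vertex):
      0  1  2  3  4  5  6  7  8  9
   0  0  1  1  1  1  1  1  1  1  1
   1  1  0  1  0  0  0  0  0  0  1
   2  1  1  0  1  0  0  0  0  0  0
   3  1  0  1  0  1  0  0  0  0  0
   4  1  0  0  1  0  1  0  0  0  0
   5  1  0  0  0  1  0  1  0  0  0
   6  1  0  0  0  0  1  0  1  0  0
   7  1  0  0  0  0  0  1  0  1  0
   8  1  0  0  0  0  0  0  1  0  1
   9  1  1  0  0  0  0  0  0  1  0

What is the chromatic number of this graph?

W_{9} = C_{9} plus a hub adjacent to every cycle vertex.
The outer cycle needs 3 colors (odd cycle); the hub is adjacent to all of them so needs a fresh color.
Chromatic number = 3 + 1 = 4.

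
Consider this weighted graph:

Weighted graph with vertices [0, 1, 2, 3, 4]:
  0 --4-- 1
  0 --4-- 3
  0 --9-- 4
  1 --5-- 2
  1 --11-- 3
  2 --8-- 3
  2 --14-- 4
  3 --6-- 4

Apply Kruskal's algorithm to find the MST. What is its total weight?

Applying Kruskal's algorithm (sort edges by weight, add if no cycle):
  Add (0,3) w=4
  Add (0,1) w=4
  Add (1,2) w=5
  Add (3,4) w=6
  Skip (2,3) w=8 (creates cycle)
  Skip (0,4) w=9 (creates cycle)
  Skip (1,3) w=11 (creates cycle)
  Skip (2,4) w=14 (creates cycle)
MST weight = 19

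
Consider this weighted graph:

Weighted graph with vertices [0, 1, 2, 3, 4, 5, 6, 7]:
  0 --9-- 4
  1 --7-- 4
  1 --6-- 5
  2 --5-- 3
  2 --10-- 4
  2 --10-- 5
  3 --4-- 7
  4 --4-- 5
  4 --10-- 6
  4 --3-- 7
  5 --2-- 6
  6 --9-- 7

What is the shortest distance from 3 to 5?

Using Dijkstra's algorithm from vertex 3:
Shortest path: 3 -> 7 -> 4 -> 5
Total weight: 4 + 3 + 4 = 11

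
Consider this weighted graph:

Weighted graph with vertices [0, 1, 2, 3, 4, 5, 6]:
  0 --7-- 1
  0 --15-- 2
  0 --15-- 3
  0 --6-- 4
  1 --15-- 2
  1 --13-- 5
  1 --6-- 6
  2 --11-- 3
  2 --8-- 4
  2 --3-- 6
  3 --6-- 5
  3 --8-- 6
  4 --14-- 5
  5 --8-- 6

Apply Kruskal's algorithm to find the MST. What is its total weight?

Applying Kruskal's algorithm (sort edges by weight, add if no cycle):
  Add (2,6) w=3
  Add (0,4) w=6
  Add (1,6) w=6
  Add (3,5) w=6
  Add (0,1) w=7
  Skip (2,4) w=8 (creates cycle)
  Add (3,6) w=8
  Skip (5,6) w=8 (creates cycle)
  Skip (2,3) w=11 (creates cycle)
  Skip (1,5) w=13 (creates cycle)
  Skip (4,5) w=14 (creates cycle)
  Skip (0,2) w=15 (creates cycle)
  Skip (0,3) w=15 (creates cycle)
  Skip (1,2) w=15 (creates cycle)
MST weight = 36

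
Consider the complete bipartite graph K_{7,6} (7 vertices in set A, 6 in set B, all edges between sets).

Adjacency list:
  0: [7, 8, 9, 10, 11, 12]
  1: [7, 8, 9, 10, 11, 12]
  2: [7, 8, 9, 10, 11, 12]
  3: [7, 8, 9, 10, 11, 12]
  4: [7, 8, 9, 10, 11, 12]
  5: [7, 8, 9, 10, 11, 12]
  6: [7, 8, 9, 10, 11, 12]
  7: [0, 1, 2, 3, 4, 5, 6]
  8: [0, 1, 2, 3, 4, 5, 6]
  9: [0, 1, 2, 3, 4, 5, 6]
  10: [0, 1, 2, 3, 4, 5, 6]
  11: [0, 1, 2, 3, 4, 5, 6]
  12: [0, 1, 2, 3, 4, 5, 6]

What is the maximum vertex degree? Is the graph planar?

Set-A vertices have degree 6; set-B vertices have degree 7. Maximum degree = max(7,6) = 7.
K_{7,6} contains K_{3,3} as a subgraph (since both sides have >= 3 vertices); by Kuratowski's theorem it is not planar.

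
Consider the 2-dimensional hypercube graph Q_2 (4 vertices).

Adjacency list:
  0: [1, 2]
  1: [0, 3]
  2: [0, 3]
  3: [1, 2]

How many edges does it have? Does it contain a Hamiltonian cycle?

Q_2 has 4 * 2 / 2 = 4 edges.
Q_2 (d >= 2) always has a Hamiltonian cycle: a 2-bit cyclic Gray code visits every vertex exactly once and returns to the start.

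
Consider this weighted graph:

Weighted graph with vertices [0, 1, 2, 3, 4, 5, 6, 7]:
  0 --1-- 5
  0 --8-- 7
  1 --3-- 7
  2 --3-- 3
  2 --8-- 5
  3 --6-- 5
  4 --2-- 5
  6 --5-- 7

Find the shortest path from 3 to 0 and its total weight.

Using Dijkstra's algorithm from vertex 3:
Shortest path: 3 -> 5 -> 0
Total weight: 6 + 1 = 7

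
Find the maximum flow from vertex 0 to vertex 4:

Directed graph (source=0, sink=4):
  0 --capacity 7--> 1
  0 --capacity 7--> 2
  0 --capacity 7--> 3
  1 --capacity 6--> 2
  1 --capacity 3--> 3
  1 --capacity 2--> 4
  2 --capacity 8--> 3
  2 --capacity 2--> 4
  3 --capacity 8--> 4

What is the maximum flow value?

Computing max flow:
  Flow on (0->1): 5/7
  Flow on (0->2): 7/7
  Flow on (1->2): 3/6
  Flow on (1->4): 2/2
  Flow on (2->3): 8/8
  Flow on (2->4): 2/2
  Flow on (3->4): 8/8
Maximum flow = 12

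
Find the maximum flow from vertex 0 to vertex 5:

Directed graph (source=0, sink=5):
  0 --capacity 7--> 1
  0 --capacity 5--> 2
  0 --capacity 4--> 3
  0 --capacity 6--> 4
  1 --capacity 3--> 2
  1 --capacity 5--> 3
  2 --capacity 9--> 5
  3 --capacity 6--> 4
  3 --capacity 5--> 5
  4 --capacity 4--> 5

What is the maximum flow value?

Computing max flow:
  Flow on (0->1): 7/7
  Flow on (0->2): 5/5
  Flow on (0->3): 1/4
  Flow on (0->4): 4/6
  Flow on (1->2): 3/3
  Flow on (1->3): 4/5
  Flow on (2->5): 8/9
  Flow on (3->5): 5/5
  Flow on (4->5): 4/4
Maximum flow = 17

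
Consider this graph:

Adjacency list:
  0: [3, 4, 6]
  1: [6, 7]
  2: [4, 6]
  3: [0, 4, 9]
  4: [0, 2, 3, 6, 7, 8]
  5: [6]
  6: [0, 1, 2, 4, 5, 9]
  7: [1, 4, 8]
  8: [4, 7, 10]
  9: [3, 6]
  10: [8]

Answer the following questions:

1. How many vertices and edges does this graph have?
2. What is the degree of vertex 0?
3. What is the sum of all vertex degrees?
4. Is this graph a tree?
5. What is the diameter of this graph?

Count: 11 vertices, 16 edges.
Vertex 0 has neighbors [3, 4, 6], degree = 3.
Handshaking lemma: 2 * 16 = 32.
A tree on 11 vertices has 10 edges. This graph has 16 edges (6 extra). Not a tree.
Diameter (longest shortest path) = 4.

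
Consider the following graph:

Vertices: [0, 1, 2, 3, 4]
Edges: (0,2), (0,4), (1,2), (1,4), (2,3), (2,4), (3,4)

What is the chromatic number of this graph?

The graph has a maximum clique of size 3 (lower bound on chromatic number).
A valid 3-coloring: {0: 2, 1: 2, 2: 0, 3: 2, 4: 1}.
Chromatic number = 3.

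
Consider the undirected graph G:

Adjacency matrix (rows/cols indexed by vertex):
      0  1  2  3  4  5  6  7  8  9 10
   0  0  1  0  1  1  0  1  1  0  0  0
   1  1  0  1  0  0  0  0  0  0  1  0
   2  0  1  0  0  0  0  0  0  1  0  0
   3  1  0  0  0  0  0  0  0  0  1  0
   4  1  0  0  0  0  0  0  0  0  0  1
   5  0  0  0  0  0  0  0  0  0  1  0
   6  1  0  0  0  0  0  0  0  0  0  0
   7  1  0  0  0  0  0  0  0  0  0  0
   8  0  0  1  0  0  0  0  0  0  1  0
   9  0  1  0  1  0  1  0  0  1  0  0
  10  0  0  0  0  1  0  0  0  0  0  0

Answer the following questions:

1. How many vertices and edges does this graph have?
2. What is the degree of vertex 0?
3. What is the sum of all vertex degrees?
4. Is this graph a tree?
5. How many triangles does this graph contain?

Count: 11 vertices, 12 edges.
Vertex 0 has neighbors [1, 3, 4, 6, 7], degree = 5.
Handshaking lemma: 2 * 12 = 24.
A tree on 11 vertices has 10 edges. This graph has 12 edges (2 extra). Not a tree.
Number of triangles = 0.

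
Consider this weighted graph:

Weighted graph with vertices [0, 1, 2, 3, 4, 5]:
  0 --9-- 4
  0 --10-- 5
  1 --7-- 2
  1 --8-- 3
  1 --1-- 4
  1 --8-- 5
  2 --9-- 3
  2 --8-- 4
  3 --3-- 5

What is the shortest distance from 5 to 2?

Using Dijkstra's algorithm from vertex 5:
Shortest path: 5 -> 3 -> 2
Total weight: 3 + 9 = 12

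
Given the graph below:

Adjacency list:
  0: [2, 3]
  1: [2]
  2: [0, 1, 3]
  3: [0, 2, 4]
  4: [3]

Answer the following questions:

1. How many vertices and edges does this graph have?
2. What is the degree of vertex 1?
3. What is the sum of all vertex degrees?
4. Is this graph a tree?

Count: 5 vertices, 5 edges.
Vertex 1 has neighbors [2], degree = 1.
Handshaking lemma: 2 * 5 = 10.
A tree on 5 vertices has 4 edges. This graph has 5 edges (1 extra). Not a tree.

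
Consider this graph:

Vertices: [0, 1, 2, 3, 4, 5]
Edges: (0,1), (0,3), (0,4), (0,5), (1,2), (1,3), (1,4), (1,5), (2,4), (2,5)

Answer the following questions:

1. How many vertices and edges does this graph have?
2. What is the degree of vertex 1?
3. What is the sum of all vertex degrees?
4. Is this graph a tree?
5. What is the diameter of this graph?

Count: 6 vertices, 10 edges.
Vertex 1 has neighbors [0, 2, 3, 4, 5], degree = 5.
Handshaking lemma: 2 * 10 = 20.
A tree on 6 vertices has 5 edges. This graph has 10 edges (5 extra). Not a tree.
Diameter (longest shortest path) = 2.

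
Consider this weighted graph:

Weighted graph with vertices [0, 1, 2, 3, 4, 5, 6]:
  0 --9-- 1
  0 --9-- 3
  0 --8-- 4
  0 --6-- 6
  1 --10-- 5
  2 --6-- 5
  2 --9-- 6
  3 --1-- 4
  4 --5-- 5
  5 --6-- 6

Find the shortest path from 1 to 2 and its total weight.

Using Dijkstra's algorithm from vertex 1:
Shortest path: 1 -> 5 -> 2
Total weight: 10 + 6 = 16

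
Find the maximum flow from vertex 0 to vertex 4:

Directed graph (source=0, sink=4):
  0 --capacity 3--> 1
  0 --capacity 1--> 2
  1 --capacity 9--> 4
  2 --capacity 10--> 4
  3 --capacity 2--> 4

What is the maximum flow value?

Computing max flow:
  Flow on (0->1): 3/3
  Flow on (0->2): 1/1
  Flow on (1->4): 3/9
  Flow on (2->4): 1/10
Maximum flow = 4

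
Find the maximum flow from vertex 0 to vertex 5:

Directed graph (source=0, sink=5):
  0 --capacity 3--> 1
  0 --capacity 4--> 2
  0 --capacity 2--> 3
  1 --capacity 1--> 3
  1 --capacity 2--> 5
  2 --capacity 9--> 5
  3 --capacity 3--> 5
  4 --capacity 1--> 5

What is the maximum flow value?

Computing max flow:
  Flow on (0->1): 3/3
  Flow on (0->2): 4/4
  Flow on (0->3): 2/2
  Flow on (1->3): 1/1
  Flow on (1->5): 2/2
  Flow on (2->5): 4/9
  Flow on (3->5): 3/3
Maximum flow = 9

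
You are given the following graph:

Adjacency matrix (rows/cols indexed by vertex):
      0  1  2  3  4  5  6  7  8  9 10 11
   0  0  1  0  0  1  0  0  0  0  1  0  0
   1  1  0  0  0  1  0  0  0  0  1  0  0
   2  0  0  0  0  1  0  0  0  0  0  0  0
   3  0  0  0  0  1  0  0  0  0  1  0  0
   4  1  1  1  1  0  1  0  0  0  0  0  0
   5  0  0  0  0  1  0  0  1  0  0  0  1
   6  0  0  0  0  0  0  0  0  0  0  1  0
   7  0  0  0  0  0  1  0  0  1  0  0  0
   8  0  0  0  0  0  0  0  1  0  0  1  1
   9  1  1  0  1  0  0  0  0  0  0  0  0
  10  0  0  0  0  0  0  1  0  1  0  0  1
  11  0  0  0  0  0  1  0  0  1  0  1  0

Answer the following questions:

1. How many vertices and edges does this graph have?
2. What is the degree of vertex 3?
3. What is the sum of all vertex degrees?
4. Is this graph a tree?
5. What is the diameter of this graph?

Count: 12 vertices, 16 edges.
Vertex 3 has neighbors [4, 9], degree = 2.
Handshaking lemma: 2 * 16 = 32.
A tree on 12 vertices has 11 edges. This graph has 16 edges (5 extra). Not a tree.
Diameter (longest shortest path) = 6.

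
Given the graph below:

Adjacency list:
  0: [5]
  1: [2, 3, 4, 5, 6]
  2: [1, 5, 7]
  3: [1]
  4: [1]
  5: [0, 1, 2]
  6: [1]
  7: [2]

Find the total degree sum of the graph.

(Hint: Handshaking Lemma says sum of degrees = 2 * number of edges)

Count edges: 8 edges.
By Handshaking Lemma: sum of degrees = 2 * 8 = 16.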